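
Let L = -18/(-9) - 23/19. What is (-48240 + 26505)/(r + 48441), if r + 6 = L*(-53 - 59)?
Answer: -9177/20413 ≈ -0.44957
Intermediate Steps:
L = 15/19 (L = -18*(-⅑) - 23*1/19 = 2 - 23/19 = 15/19 ≈ 0.78947)
r = -1794/19 (r = -6 + 15*(-53 - 59)/19 = -6 + (15/19)*(-112) = -6 - 1680/19 = -1794/19 ≈ -94.421)
(-48240 + 26505)/(r + 48441) = (-48240 + 26505)/(-1794/19 + 48441) = -21735/918585/19 = -21735*19/918585 = -9177/20413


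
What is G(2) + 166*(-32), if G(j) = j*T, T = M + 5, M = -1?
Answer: -5304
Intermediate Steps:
T = 4 (T = -1 + 5 = 4)
G(j) = 4*j (G(j) = j*4 = 4*j)
G(2) + 166*(-32) = 4*2 + 166*(-32) = 8 - 5312 = -5304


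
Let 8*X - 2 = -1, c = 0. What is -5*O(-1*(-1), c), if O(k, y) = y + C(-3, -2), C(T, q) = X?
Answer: -5/8 ≈ -0.62500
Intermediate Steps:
X = ⅛ (X = ¼ + (⅛)*(-1) = ¼ - ⅛ = ⅛ ≈ 0.12500)
C(T, q) = ⅛
O(k, y) = ⅛ + y (O(k, y) = y + ⅛ = ⅛ + y)
-5*O(-1*(-1), c) = -5*(⅛ + 0) = -5*⅛ = -5/8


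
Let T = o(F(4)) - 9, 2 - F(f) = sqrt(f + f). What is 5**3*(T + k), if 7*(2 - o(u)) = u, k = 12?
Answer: 4125/7 + 250*sqrt(2)/7 ≈ 639.79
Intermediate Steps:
F(f) = 2 - sqrt(2)*sqrt(f) (F(f) = 2 - sqrt(f + f) = 2 - sqrt(2*f) = 2 - sqrt(2)*sqrt(f))
o(u) = 2 - u/7
T = -51/7 + 2*sqrt(2)/7 (T = (2 - (2 - sqrt(2)*sqrt(4))/7) - 9 = (2 - (2 - 1*sqrt(2)*2)/7) - 9 = (2 - (2 - 2*sqrt(2))/7) - 9 = (2 + (-2/7 + 2*sqrt(2)/7)) - 9 = (12/7 + 2*sqrt(2)/7) - 9 = -51/7 + 2*sqrt(2)/7 ≈ -6.8817)
5**3*(T + k) = 5**3*((-51/7 + 2*sqrt(2)/7) + 12) = 125*(33/7 + 2*sqrt(2)/7) = 4125/7 + 250*sqrt(2)/7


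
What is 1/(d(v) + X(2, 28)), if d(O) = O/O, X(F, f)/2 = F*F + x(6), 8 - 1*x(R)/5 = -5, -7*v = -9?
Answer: 1/139 ≈ 0.0071942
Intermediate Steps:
v = 9/7 (v = -1/7*(-9) = 9/7 ≈ 1.2857)
x(R) = 65 (x(R) = 40 - 5*(-5) = 40 + 25 = 65)
X(F, f) = 130 + 2*F**2 (X(F, f) = 2*(F*F + 65) = 2*(F**2 + 65) = 2*(65 + F**2) = 130 + 2*F**2)
d(O) = 1
1/(d(v) + X(2, 28)) = 1/(1 + (130 + 2*2**2)) = 1/(1 + (130 + 2*4)) = 1/(1 + (130 + 8)) = 1/(1 + 138) = 1/139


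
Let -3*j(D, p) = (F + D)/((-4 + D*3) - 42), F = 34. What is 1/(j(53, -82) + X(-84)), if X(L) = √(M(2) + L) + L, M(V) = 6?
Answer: -1075873/91645423 - 12769*I*√78/91645423 ≈ -0.01174 - 0.0012305*I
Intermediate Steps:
X(L) = L + √(6 + L) (X(L) = √(6 + L) + L = L + √(6 + L))
j(D, p) = -(34 + D)/(3*(-46 + 3*D)) (j(D, p) = -(34 + D)/(3*((-4 + D*3) - 42)) = -(34 + D)/(3*((-4 + 3*D) - 42)) = -(34 + D)/(3*(-46 + 3*D)))
1/(j(53, -82) + X(-84)) = 1/((-34 - 1*53)/(3*(-46 + 3*53)) + (-84 + √(6 - 84))) = 1/((-34 - 53)/(3*(-46 + 159)) + (-84 + √(-78))) = 1/((⅓)*(-87)/113 + (-84 + I*√78)) = 1/((⅓)*(1/113)*(-87) + (-84 + I*√78)) = 1/(-29/113 + (-84 + I*√78)) = 1/(-9521/113 + I*√78)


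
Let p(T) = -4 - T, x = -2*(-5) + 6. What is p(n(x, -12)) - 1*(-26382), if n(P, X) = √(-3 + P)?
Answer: 26378 - √13 ≈ 26374.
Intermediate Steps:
x = 16 (x = 10 + 6 = 16)
p(n(x, -12)) - 1*(-26382) = (-4 - √(-3 + 16)) - 1*(-26382) = (-4 - √13) + 26382 = 26378 - √13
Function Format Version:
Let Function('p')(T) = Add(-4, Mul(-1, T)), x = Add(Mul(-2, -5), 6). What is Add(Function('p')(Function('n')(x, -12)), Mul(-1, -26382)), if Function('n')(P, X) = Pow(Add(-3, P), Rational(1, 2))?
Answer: Add(26378, Mul(-1, Pow(13, Rational(1, 2)))) ≈ 26374.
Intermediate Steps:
x = 16 (x = Add(10, 6) = 16)
Add(Function('p')(Function('n')(x, -12)), Mul(-1, -26382)) = Add(Add(-4, Mul(-1, Pow(Add(-3, 16), Rational(1, 2)))), Mul(-1, -26382)) = Add(Add(-4, Mul(-1, Pow(13, Rational(1, 2)))), 26382) = Add(26378, Mul(-1, Pow(13, Rational(1, 2))))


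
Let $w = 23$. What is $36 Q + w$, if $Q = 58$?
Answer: $2111$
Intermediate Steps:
$36 Q + w = 36 \cdot 58 + 23 = 2088 + 23 = 2111$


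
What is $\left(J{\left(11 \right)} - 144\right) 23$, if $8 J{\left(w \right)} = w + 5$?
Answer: $-3266$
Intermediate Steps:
$J{\left(w \right)} = \frac{5}{8} + \frac{w}{8}$ ($J{\left(w \right)} = \frac{w + 5}{8} = \frac{5 + w}{8} = \frac{5}{8} + \frac{w}{8}$)
$\left(J{\left(11 \right)} - 144\right) 23 = \left(\left(\frac{5}{8} + \frac{1}{8} \cdot 11\right) - 144\right) 23 = \left(\left(\frac{5}{8} + \frac{11}{8}\right) - 144\right) 23 = \left(2 - 144\right) 23 = \left(-142\right) 23 = -3266$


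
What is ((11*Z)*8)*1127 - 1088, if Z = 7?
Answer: 693144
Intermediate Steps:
((11*Z)*8)*1127 - 1088 = ((11*7)*8)*1127 - 1088 = (77*8)*1127 - 1088 = 616*1127 - 1088 = 694232 - 1088 = 693144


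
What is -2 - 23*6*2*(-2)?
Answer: 550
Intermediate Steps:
-2 - 23*6*2*(-2) = -2 - 276*(-2) = -2 - 23*(-24) = -2 + 552 = 550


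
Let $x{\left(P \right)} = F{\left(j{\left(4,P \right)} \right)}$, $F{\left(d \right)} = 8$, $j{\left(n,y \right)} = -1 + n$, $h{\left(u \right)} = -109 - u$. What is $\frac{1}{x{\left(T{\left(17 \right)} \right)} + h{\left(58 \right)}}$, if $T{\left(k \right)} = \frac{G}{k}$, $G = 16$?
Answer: $- \frac{1}{159} \approx -0.0062893$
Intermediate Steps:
$T{\left(k \right)} = \frac{16}{k}$
$x{\left(P \right)} = 8$
$\frac{1}{x{\left(T{\left(17 \right)} \right)} + h{\left(58 \right)}} = \frac{1}{8 - 167} = \frac{1}{-159} = - \frac{1}{159}$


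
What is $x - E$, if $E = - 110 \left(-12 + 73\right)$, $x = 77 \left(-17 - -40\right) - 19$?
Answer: $8462$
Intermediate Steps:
$x = 1752$ ($x = 77 \left(-17 + 40\right) - 19 = 77 \cdot 23 - 19 = 1771 - 19 = 1752$)
$E = -6710$ ($E = \left(-110\right) 61 = -6710$)
$x - E = 1752 - -6710 = 1752 + 6710 = 8462$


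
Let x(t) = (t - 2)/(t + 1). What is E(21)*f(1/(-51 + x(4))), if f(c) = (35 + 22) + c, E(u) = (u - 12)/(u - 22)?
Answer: -129744/253 ≈ -512.82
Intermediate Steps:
x(t) = (-2 + t)/(1 + t)
E(u) = (-12 + u)/(-22 + u)
f(c) = 57 + c
E(21)*f(1/(-51 + x(4))) = ((-12 + 21)/(-22 + 21))*(57 + 1/(-51 + (-2 + 4)/(1 + 4))) = (9/(-1))*(57 + 1/(-51 + 2/5)) = (-1*9)*(57 + 1/(-51 + (1/5)*2)) = -9*(57 + 1/(-51 + 2/5)) = -9*(57 + 1/(-253/5)) = -9*(57 - 5/253) = -9*14416/253 = -129744/253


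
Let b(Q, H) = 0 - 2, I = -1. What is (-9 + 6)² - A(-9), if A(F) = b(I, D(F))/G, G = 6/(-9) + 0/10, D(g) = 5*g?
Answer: 6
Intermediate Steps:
G = -⅔ (G = 6*(-⅑) + 0*(⅒) = -⅔ + 0 = -⅔ ≈ -0.66667)
b(Q, H) = -2
A(F) = 3 (A(F) = -2/(-⅔) = -2*(-3/2) = 3)
(-9 + 6)² - A(-9) = (-9 + 6)² - 1*3 = (-3)² - 3 = 9 - 3 = 6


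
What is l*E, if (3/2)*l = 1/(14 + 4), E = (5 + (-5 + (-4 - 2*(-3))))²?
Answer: 4/27 ≈ 0.14815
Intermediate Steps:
E = 4 (E = (5 + (-5 + (-4 + 6)))² = (5 + (-5 + 2))² = (5 - 3)² = 2² = 4)
l = 1/27 (l = 2/(3*(14 + 4)) = (⅔)/18 = (⅔)*(1/18) = 1/27 ≈ 0.037037)
l*E = (1/27)*4 = 4/27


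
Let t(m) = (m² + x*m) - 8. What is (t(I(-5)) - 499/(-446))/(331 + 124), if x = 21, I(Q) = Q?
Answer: -38749/202930 ≈ -0.19095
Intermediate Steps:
t(m) = -8 + m² + 21*m (t(m) = (m² + 21*m) - 8 = -8 + m² + 21*m)
(t(I(-5)) - 499/(-446))/(331 + 124) = ((-8 + (-5)² + 21*(-5)) - 499/(-446))/(331 + 124) = ((-8 + 25 - 105) - 499*(-1/446))/455 = (-88 + 499/446)*(1/455) = -38749/446*1/455 = -38749/202930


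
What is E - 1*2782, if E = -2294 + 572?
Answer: -4504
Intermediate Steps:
E = -1722
E - 1*2782 = -1722 - 1*2782 = -1722 - 2782 = -4504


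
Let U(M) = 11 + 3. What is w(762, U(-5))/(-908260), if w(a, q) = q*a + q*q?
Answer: -2716/227065 ≈ -0.011961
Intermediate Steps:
U(M) = 14
w(a, q) = q² + a*q (w(a, q) = a*q + q² = q² + a*q)
w(762, U(-5))/(-908260) = (14*(762 + 14))/(-908260) = (14*776)*(-1/908260) = 10864*(-1/908260) = -2716/227065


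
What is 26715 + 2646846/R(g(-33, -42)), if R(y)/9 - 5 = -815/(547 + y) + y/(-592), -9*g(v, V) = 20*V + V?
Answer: 14872302261/136351 ≈ 1.0907e+5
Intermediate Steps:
g(v, V) = -7*V/3 (g(v, V) = -(20*V + V)/9 = -7*V/3)
R(y) = 45 - 7335/(547 + y) - 9*y/592 (R(y) = 45 + 9*(-815/(547 + y) + y/(-592)) = 45 + 9*(-815/(547 + y) + y*(-1/592)) = 45 + 9*(-815/(547 + y) - y/592) = 45 + (-7335/(547 + y) - 9*y/592) = 45 - 7335/(547 + y) - 9*y/592)
26715 + 2646846/R(g(-33, -42)) = 26715 + 2646846/((9*(1136640 - (-7/3*(-42))² + 2413*(-7/3*(-42)))/(592*(547 - 7/3*(-42))))) = 26715 + 2646846/((9*(1136640 - 1*98² + 2413*98)/(592*(547 + 98)))) = 26715 + 2646846/(((9/592)*(1136640 - 1*9604 + 236474)/645)) = 26715 + 2646846/(((9/592)*(1/645)*(1136640 - 9604 + 236474))) = 26715 + 2646846/(((9/592)*(1/645)*1363510)) = 26715 + 2646846/(409053/12728) = 26715 + 2646846*(12728/409053) = 26715 + 11229685296/136351 = 14872302261/136351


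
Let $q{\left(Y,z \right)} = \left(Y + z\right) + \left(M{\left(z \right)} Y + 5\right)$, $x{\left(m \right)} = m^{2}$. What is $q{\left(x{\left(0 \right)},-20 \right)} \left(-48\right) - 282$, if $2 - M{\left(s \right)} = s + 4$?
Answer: $438$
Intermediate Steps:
$M{\left(s \right)} = -2 - s$ ($M{\left(s \right)} = 2 - \left(s + 4\right) = 2 - \left(4 + s\right) = -2 - s$)
$q{\left(Y,z \right)} = 5 + Y + z + Y \left(-2 - z\right)$ ($q{\left(Y,z \right)} = \left(Y + z\right) + \left(\left(-2 - z\right) Y + 5\right) = \left(Y + z\right) + \left(Y \left(-2 - z\right) + 5\right) = \left(Y + z\right) + \left(5 + Y \left(-2 - z\right)\right) = 5 + Y + z + Y \left(-2 - z\right)$)
$q{\left(x{\left(0 \right)},-20 \right)} \left(-48\right) - 282 = \left(5 - 20 - 0^{2} - 0^{2} \left(-20\right)\right) \left(-48\right) - 282 = \left(5 - 20 - 0 - 0 \left(-20\right)\right) \left(-48\right) - 282 = \left(5 - 20 + 0 + 0\right) \left(-48\right) - 282 = \left(-15\right) \left(-48\right) - 282 = 720 - 282 = 438$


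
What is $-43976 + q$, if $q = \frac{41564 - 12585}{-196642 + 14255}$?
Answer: $- \frac{8020679691}{182387} \approx -43976.0$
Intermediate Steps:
$q = - \frac{28979}{182387}$ ($q = \frac{28979}{-182387} = 28979 \left(- \frac{1}{182387}\right) = - \frac{28979}{182387} \approx -0.15889$)
$-43976 + q = -43976 - \frac{28979}{182387} = - \frac{8020679691}{182387}$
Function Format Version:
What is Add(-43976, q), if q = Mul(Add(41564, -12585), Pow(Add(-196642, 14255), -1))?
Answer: Rational(-8020679691, 182387) ≈ -43976.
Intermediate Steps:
q = Rational(-28979, 182387) (q = Mul(28979, Pow(-182387, -1)) = Mul(28979, Rational(-1, 182387)) = Rational(-28979, 182387) ≈ -0.15889)
Add(-43976, q) = Add(-43976, Rational(-28979, 182387)) = Rational(-8020679691, 182387)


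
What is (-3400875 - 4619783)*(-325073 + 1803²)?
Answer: -23466327854288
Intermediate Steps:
(-3400875 - 4619783)*(-325073 + 1803²) = -8020658*(-325073 + 3250809) = -8020658*2925736 = -23466327854288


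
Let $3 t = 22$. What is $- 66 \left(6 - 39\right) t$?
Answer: $15972$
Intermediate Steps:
$t = \frac{22}{3}$ ($t = \frac{1}{3} \cdot 22 = \frac{22}{3} \approx 7.3333$)
$- 66 \left(6 - 39\right) t = - 66 \left(6 - 39\right) \frac{22}{3} = \left(-66\right) \left(-33\right) \frac{22}{3} = 2178 \cdot \frac{22}{3} = 15972$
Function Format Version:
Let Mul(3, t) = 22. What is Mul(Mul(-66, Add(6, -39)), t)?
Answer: 15972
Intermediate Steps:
t = Rational(22, 3) (t = Mul(Rational(1, 3), 22) = Rational(22, 3) ≈ 7.3333)
Mul(Mul(-66, Add(6, -39)), t) = Mul(Mul(-66, Add(6, -39)), Rational(22, 3)) = Mul(Mul(-66, -33), Rational(22, 3)) = Mul(2178, Rational(22, 3)) = 15972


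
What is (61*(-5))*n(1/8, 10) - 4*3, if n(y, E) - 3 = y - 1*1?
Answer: -5281/8 ≈ -660.13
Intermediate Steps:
n(y, E) = 2 + y (n(y, E) = 3 + (y - 1*1) = 3 + (y - 1) = 3 + (-1 + y) = 2 + y)
(61*(-5))*n(1/8, 10) - 4*3 = (61*(-5))*(2 + 1/8) - 4*3 = -305*(2 + 1/8) - 12 = -305*17/8 - 12 = -5185/8 - 12 = -5281/8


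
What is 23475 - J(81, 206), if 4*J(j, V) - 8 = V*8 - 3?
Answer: 92247/4 ≈ 23062.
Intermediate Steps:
J(j, V) = 5/4 + 2*V (J(j, V) = 2 + (V*8 - 3)/4 = 2 + (8*V - 3)/4 = 2 + (-3 + 8*V)/4 = 2 + (-¾ + 2*V) = 5/4 + 2*V)
23475 - J(81, 206) = 23475 - (5/4 + 2*206) = 23475 - (5/4 + 412) = 23475 - 1*1653/4 = 23475 - 1653/4 = 92247/4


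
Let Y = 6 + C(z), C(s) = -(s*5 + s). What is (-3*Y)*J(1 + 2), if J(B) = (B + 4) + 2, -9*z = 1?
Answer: -180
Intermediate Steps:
z = -⅑ (z = -⅑*1 = -⅑ ≈ -0.11111)
C(s) = -6*s (C(s) = -(5*s + s) = -6*s)
J(B) = 6 + B (J(B) = (4 + B) + 2 = 6 + B)
Y = 20/3 (Y = 6 - 6*(-⅑) = 6 + ⅔ = 20/3 ≈ 6.6667)
(-3*Y)*J(1 + 2) = (-3*20/3)*(6 + (1 + 2)) = -20*(6 + 3) = -20*9 = -180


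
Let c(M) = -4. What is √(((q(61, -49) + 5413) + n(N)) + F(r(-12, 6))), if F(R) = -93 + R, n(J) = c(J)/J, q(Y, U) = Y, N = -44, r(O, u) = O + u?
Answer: √650386/11 ≈ 73.315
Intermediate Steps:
n(J) = -4/J
√(((q(61, -49) + 5413) + n(N)) + F(r(-12, 6))) = √(((61 + 5413) - 4/(-44)) + (-93 + (-12 + 6))) = √((5474 - 4*(-1/44)) + (-93 - 6)) = √((5474 + 1/11) - 99) = √(60215/11 - 99) = √(59126/11) = √650386/11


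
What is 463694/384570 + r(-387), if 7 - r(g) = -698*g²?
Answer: 20101237429012/192285 ≈ 1.0454e+8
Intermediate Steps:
r(g) = 7 + 698*g² (r(g) = 7 - (-698)*g² = 7 + 698*g²)
463694/384570 + r(-387) = 463694/384570 + (7 + 698*(-387)²) = 463694*(1/384570) + (7 + 698*149769) = 231847/192285 + (7 + 104538762) = 231847/192285 + 104538769 = 20101237429012/192285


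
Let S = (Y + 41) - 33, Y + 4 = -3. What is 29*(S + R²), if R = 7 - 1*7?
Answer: 29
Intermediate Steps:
Y = -7 (Y = -4 - 3 = -7)
R = 0 (R = 7 - 7 = 0)
S = 1 (S = (-7 + 41) - 33 = 34 - 33 = 1)
29*(S + R²) = 29*(1 + 0²) = 29*(1 + 0) = 29*1 = 29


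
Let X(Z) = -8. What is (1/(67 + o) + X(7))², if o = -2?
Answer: 269361/4225 ≈ 63.754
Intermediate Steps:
(1/(67 + o) + X(7))² = (1/(67 - 2) - 8)² = (1/65 - 8)² = (-519/65)² = 269361/4225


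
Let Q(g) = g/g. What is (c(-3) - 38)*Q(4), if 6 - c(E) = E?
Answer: -29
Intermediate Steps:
c(E) = 6 - E
Q(g) = 1
(c(-3) - 38)*Q(4) = ((6 - 1*(-3)) - 38)*1 = ((6 + 3) - 38)*1 = (9 - 38)*1 = -29*1 = -29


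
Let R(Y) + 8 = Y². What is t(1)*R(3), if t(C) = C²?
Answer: 1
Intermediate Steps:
R(Y) = -8 + Y²
t(1)*R(3) = 1²*(-8 + 3²) = 1*(-8 + 9) = 1*1 = 1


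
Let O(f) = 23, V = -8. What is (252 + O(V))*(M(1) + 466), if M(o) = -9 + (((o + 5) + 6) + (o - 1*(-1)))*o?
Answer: 129525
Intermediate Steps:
M(o) = -9 + o*(12 + 2*o) (M(o) = -9 + (((5 + o) + 6) + (o + 1))*o = -9 + ((11 + o) + (1 + o))*o = -9 + (12 + 2*o)*o = -9 + o*(12 + 2*o))
(252 + O(V))*(M(1) + 466) = (252 + 23)*((-9 + 2*1² + 12*1) + 466) = 275*((-9 + 2*1 + 12) + 466) = 275*((-9 + 2 + 12) + 466) = 275*(5 + 466) = 275*471 = 129525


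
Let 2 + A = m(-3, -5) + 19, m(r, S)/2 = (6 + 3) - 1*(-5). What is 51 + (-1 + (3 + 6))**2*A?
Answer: 2931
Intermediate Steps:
m(r, S) = 28 (m(r, S) = 2*((6 + 3) - 1*(-5)) = 2*(9 + 5) = 2*14 = 28)
A = 45 (A = -2 + (28 + 19) = -2 + 47 = 45)
51 + (-1 + (3 + 6))**2*A = 51 + (-1 + (3 + 6))**2*45 = 51 + (-1 + 9)**2*45 = 51 + 8**2*45 = 51 + 64*45 = 51 + 2880 = 2931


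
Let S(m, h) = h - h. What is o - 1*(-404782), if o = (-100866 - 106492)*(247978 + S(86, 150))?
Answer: -51419817342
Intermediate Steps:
S(m, h) = 0
o = -51420222124 (o = (-100866 - 106492)*(247978 + 0) = -207358*247978 = -51420222124)
o - 1*(-404782) = -51420222124 - 1*(-404782) = -51420222124 + 404782 = -51419817342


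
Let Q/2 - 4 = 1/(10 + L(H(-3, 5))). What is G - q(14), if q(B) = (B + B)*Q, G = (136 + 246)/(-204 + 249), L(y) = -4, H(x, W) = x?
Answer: -10118/45 ≈ -224.84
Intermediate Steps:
G = 382/45 ≈ 8.4889
Q = 25/3 (Q = 8 + 2/(10 - 4) = 8 + 2/6 = 8 + 2*(1/6) = 8 + 1/3 = 25/3 ≈ 8.3333)
q(B) = 50*B/3 (q(B) = (B + B)*(25/3) = (2*B)*(25/3) = 50*B/3)
G - q(14) = 382/45 - 50*14/3 = 382/45 - 1*700/3 = 382/45 - 700/3 = -10118/45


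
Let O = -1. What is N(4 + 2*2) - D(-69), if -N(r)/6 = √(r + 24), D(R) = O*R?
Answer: -69 - 24*√2 ≈ -102.94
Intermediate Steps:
D(R) = -R
N(r) = -6*√(24 + r) (N(r) = -6*√(r + 24) = -6*√(24 + r))
N(4 + 2*2) - D(-69) = -6*√(24 + (4 + 2*2)) - (-1)*(-69) = -6*√(24 + (4 + 4)) - 1*69 = -6*√(24 + 8) - 69 = -24*√2 - 69 = -69 - 24*√2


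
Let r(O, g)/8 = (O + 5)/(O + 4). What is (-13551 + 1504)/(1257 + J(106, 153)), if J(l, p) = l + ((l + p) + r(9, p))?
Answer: -156611/21198 ≈ -7.3880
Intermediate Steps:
r(O, g) = 8*(5 + O)/(4 + O) (r(O, g) = 8*((O + 5)/(O + 4)) = 8*((5 + O)/(4 + O)) = 8*(5 + O)/(4 + O))
J(l, p) = 112/13 + p + 2*l (J(l, p) = l + ((l + p) + 8*(5 + 9)/(4 + 9)) = l + ((l + p) + 8*14/13) = l + ((l + p) + 8*(1/13)*14) = l + ((l + p) + 112/13) = l + (112/13 + l + p) = 112/13 + p + 2*l)
(-13551 + 1504)/(1257 + J(106, 153)) = (-13551 + 1504)/(1257 + (112/13 + 153 + 2*106)) = -12047/(1257 + (112/13 + 153 + 212)) = -12047/(1257 + 4857/13) = -12047/21198/13 = -12047*13/21198 = -156611/21198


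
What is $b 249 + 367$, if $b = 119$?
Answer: $29998$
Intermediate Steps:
$b 249 + 367 = 119 \cdot 249 + 367 = 29631 + 367 = 29998$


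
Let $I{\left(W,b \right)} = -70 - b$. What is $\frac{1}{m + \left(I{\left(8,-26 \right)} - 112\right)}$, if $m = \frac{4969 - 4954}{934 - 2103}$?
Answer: $- \frac{1169}{182379} \approx -0.0064097$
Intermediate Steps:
$m = - \frac{15}{1169}$ ($m = \frac{15}{-1169} = 15 \left(- \frac{1}{1169}\right) = - \frac{15}{1169} \approx -0.012831$)
$\frac{1}{m + \left(I{\left(8,-26 \right)} - 112\right)} = \frac{1}{- \frac{15}{1169} - 156} = \frac{1}{- \frac{182379}{1169}} = - \frac{1169}{182379}$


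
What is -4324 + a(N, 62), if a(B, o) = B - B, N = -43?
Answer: -4324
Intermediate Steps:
a(B, o) = 0
-4324 + a(N, 62) = -4324 + 0 = -4324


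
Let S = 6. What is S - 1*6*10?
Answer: -54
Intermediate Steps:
S - 1*6*10 = 6 - 1*6*10 = 6 - 6*10 = 6 - 60 = -54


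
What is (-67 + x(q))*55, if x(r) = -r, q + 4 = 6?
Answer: -3795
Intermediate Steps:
q = 2 (q = -4 + 6 = 2)
(-67 + x(q))*55 = (-67 - 1*2)*55 = (-67 - 2)*55 = -69*55 = -3795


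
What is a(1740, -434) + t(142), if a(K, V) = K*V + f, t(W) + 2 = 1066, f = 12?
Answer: -754084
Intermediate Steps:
t(W) = 1064 (t(W) = -2 + 1066 = 1064)
a(K, V) = 12 + K*V (a(K, V) = K*V + 12 = 12 + K*V)
a(1740, -434) + t(142) = (12 + 1740*(-434)) + 1064 = (12 - 755160) + 1064 = -755148 + 1064 = -754084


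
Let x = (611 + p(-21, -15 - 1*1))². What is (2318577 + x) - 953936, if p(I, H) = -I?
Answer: 1764065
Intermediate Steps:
x = 399424 (x = (611 - 1*(-21))² = (611 + 21)² = 632² = 399424)
(2318577 + x) - 953936 = (2318577 + 399424) - 953936 = 2718001 - 953936 = 1764065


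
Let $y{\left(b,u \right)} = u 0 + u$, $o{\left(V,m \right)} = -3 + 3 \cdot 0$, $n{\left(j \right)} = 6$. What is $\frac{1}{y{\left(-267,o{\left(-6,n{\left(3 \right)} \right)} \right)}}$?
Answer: $- \frac{1}{3} \approx -0.33333$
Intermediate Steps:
$o{\left(V,m \right)} = -3$ ($o{\left(V,m \right)} = -3 + 0 = -3$)
$y{\left(b,u \right)} = u$ ($y{\left(b,u \right)} = 0 + u = u$)
$\frac{1}{y{\left(-267,o{\left(-6,n{\left(3 \right)} \right)} \right)}} = \frac{1}{-3} = - \frac{1}{3}$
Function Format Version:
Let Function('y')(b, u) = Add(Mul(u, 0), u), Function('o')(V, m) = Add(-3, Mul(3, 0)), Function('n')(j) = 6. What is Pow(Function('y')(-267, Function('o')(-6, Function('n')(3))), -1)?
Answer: Rational(-1, 3) ≈ -0.33333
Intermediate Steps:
Function('o')(V, m) = -3 (Function('o')(V, m) = Add(-3, 0) = -3)
Function('y')(b, u) = u (Function('y')(b, u) = Add(0, u) = u)
Pow(Function('y')(-267, Function('o')(-6, Function('n')(3))), -1) = Pow(-3, -1) = Rational(-1, 3)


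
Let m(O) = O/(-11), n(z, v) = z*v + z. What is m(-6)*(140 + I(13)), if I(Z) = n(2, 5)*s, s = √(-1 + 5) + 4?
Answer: 1272/11 ≈ 115.64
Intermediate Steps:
n(z, v) = z + v*z (n(z, v) = v*z + z = z + v*z)
m(O) = -O/11 (m(O) = O*(-1/11) = -O/11)
s = 6 (s = √4 + 4 = 2 + 4 = 6)
I(Z) = 72 (I(Z) = (2*(1 + 5))*6 = (2*6)*6 = 12*6 = 72)
m(-6)*(140 + I(13)) = (-1/11*(-6))*(140 + 72) = (6/11)*212 = 1272/11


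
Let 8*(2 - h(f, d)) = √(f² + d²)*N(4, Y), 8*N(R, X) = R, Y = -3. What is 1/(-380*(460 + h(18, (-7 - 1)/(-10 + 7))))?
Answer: -66528/11679584905 - 6*√745/11679584905 ≈ -5.7101e-6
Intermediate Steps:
N(R, X) = R/8
h(f, d) = 2 - √(d² + f²)/16 (h(f, d) = 2 - √(f² + d²)*(⅛)*4/8 = 2 - √(d² + f²)/(8*2) = 2 - √(d² + f²)/16)
1/(-380*(460 + h(18, (-7 - 1)/(-10 + 7)))) = 1/(-380*(460 + (2 - √(((-7 - 1)/(-10 + 7))² + 18²)/16))) = 1/(-380*(460 + (2 - √((-8/(-3))² + 324)/16))) = 1/(-380*(460 + (2 - √((-8*(-⅓))² + 324)/16))) = 1/(-380*(460 + (2 - √((8/3)² + 324)/16))) = 1/(-380*(460 + (2 - √(64/9 + 324)/16))) = 1/(-380*(460 + (2 - √745/24))) = 1/(-380*(462 - √745/24)) = 1/(-175560 + 95*√745/6)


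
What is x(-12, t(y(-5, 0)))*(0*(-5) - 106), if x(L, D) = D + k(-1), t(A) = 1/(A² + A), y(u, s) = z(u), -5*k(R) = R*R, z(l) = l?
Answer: 159/10 ≈ 15.900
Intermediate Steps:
k(R) = -R²/5 (k(R) = -R*R/5 = -R²/5)
y(u, s) = u
t(A) = 1/(A + A²)
x(L, D) = -⅕ + D (x(L, D) = D - ⅕*(-1)² = D - ⅕*1 = D - ⅕ = -⅕ + D)
x(-12, t(y(-5, 0)))*(0*(-5) - 106) = (-⅕ + 1/((-5)*(1 - 5)))*(0*(-5) - 106) = (-⅕ - ⅕/(-4))*(0 - 106) = (-⅕ - ⅕*(-¼))*(-106) = (-⅕ + 1/20)*(-106) = -3/20*(-106) = 159/10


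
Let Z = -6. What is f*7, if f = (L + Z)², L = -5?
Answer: 847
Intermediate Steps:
f = 121 (f = (-5 - 6)² = (-11)² = 121)
f*7 = 121*7 = 847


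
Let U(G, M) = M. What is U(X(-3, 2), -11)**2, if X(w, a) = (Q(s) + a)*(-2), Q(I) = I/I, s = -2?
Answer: 121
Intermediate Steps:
Q(I) = 1
X(w, a) = -2 - 2*a (X(w, a) = (1 + a)*(-2) = -2 - 2*a)
U(X(-3, 2), -11)**2 = (-11)**2 = 121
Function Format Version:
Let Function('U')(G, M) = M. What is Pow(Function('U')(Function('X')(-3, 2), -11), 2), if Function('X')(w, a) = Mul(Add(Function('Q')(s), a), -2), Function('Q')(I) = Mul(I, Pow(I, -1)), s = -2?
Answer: 121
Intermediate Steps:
Function('Q')(I) = 1
Function('X')(w, a) = Add(-2, Mul(-2, a)) (Function('X')(w, a) = Mul(Add(1, a), -2) = Add(-2, Mul(-2, a)))
Pow(Function('U')(Function('X')(-3, 2), -11), 2) = Pow(-11, 2) = 121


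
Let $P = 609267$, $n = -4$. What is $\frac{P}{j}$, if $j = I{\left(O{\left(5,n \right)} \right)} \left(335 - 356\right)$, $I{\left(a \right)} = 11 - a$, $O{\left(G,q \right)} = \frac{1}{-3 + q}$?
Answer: $- \frac{203089}{78} \approx -2603.7$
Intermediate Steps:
$j = -234$ ($j = \left(11 - \frac{1}{-3 - 4}\right) \left(335 - 356\right) = \left(11 - \frac{1}{-7}\right) \left(-21\right) = \left(11 - - \frac{1}{7}\right) \left(-21\right) = \left(11 + \frac{1}{7}\right) \left(-21\right) = \frac{78}{7} \left(-21\right) = -234$)
$\frac{P}{j} = \frac{609267}{-234} = 609267 \left(- \frac{1}{234}\right) = - \frac{203089}{78}$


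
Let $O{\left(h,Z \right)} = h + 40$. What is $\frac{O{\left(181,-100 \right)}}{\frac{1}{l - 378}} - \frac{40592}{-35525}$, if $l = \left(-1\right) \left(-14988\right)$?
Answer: $\frac{114703515842}{35525} \approx 3.2288 \cdot 10^{6}$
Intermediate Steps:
$O{\left(h,Z \right)} = 40 + h$
$l = 14988$
$\frac{O{\left(181,-100 \right)}}{\frac{1}{l - 378}} - \frac{40592}{-35525} = \frac{40 + 181}{\frac{1}{14988 - 378}} - \frac{40592}{-35525} = \frac{221}{\frac{1}{14610}} - - \frac{40592}{35525} = 221 \frac{1}{\frac{1}{14610}} + \frac{40592}{35525} = 221 \cdot 14610 + \frac{40592}{35525} = 3228810 + \frac{40592}{35525} = \frac{114703515842}{35525}$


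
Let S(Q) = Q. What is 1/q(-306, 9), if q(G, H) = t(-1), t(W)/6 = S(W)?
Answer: -⅙ ≈ -0.16667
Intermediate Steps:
t(W) = 6*W
q(G, H) = -6 (q(G, H) = 6*(-1) = -6)
1/q(-306, 9) = 1/(-6) = -⅙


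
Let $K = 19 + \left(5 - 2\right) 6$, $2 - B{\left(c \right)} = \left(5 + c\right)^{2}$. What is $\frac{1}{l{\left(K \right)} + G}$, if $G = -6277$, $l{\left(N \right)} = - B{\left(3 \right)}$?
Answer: $- \frac{1}{6215} \approx -0.0001609$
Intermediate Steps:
$B{\left(c \right)} = 2 - \left(5 + c\right)^{2}$
$K = 37$ ($K = 19 + 3 \cdot 6 = 19 + 18 = 37$)
$l{\left(N \right)} = 62$ ($l{\left(N \right)} = - (2 - \left(5 + 3\right)^{2}) = - (2 - 8^{2}) = - (2 - 64) = \left(-1\right) \left(-62\right) = 62$)
$\frac{1}{l{\left(K \right)} + G} = \frac{1}{62 - 6277} = \frac{1}{-6215} = - \frac{1}{6215}$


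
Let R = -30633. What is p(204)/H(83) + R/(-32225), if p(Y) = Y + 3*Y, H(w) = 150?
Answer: 205937/32225 ≈ 6.3906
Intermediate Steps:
p(Y) = 4*Y
p(204)/H(83) + R/(-32225) = (4*204)/150 - 30633/(-32225) = 816*(1/150) - 30633*(-1/32225) = 136/25 + 30633/32225 = 205937/32225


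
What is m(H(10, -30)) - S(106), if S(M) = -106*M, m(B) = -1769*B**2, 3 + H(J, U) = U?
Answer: -1915205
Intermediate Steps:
H(J, U) = -3 + U
m(H(10, -30)) - S(106) = -1769*(-3 - 30)**2 - (-106)*106 = -1769*(-33)**2 - 1*(-11236) = -1769*1089 + 11236 = -1926441 + 11236 = -1915205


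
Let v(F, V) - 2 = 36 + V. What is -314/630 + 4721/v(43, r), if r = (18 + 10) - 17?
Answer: 211346/2205 ≈ 95.849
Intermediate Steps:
r = 11 (r = 28 - 17 = 11)
v(F, V) = 38 + V (v(F, V) = 2 + (36 + V) = 38 + V)
-314/630 + 4721/v(43, r) = -314/630 + 4721/(38 + 11) = -314*1/630 + 4721/49 = -157/315 + 4721*(1/49) = -157/315 + 4721/49 = 211346/2205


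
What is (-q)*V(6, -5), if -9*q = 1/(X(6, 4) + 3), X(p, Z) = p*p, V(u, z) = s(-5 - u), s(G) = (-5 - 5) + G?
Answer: -7/117 ≈ -0.059829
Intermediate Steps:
s(G) = -10 + G
V(u, z) = -15 - u (V(u, z) = -10 + (-5 - u) = -15 - u)
X(p, Z) = p**2
q = -1/351 (q = -1/(9*(6**2 + 3)) = -1/(9*(36 + 3)) = -1/9/39 = -1/9*1/39 = -1/351 ≈ -0.0028490)
(-q)*V(6, -5) = (-1*(-1/351))*(-15 - 1*6) = (-15 - 6)/351 = (1/351)*(-21) = -7/117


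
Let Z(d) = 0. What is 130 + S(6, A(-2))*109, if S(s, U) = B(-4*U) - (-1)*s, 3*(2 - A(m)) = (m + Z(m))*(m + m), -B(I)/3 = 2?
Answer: 130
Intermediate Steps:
B(I) = -6 (B(I) = -3*2 = -6)
A(m) = 2 - 2*m**2/3 (A(m) = 2 - (m + 0)*(m + m)/3 = 2 - m*2*m/3 = 2 - 2*m**2/3)
S(s, U) = -6 + s (S(s, U) = -6 - (-1)*s = -6 + s)
130 + S(6, A(-2))*109 = 130 + (-6 + 6)*109 = 130 + 0*109 = 130 + 0 = 130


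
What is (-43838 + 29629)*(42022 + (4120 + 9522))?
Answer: -790929776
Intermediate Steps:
(-43838 + 29629)*(42022 + (4120 + 9522)) = -14209*(42022 + 13642) = -14209*55664 = -790929776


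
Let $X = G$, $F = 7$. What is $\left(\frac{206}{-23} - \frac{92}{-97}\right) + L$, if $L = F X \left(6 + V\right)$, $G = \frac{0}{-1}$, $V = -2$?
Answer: $- \frac{17866}{2231} \approx -8.0081$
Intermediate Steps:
$G = 0$ ($G = 0 \left(-1\right) = 0$)
$X = 0$
$L = 0$ ($L = 7 \cdot 0 \left(6 - 2\right) = 0 \cdot 4 = 0$)
$\left(\frac{206}{-23} - \frac{92}{-97}\right) + L = \left(\frac{206}{-23} - \frac{92}{-97}\right) + 0 = \left(206 \left(- \frac{1}{23}\right) - - \frac{92}{97}\right) + 0 = \left(- \frac{206}{23} + \frac{92}{97}\right) + 0 = - \frac{17866}{2231} + 0 = - \frac{17866}{2231}$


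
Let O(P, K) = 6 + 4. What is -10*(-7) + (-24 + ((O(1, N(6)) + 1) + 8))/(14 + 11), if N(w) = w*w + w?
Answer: 349/5 ≈ 69.800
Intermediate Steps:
N(w) = w + w² (N(w) = w² + w = w + w²)
O(P, K) = 10
-10*(-7) + (-24 + ((O(1, N(6)) + 1) + 8))/(14 + 11) = -10*(-7) + (-24 + ((10 + 1) + 8))/(14 + 11) = 70 + (-24 + (11 + 8))/25 = 70 + (-24 + 19)*(1/25) = 70 - 5*1/25 = 70 - ⅕ = 349/5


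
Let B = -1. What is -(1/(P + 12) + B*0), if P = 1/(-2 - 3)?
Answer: -5/59 ≈ -0.084746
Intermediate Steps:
P = -⅕ (P = 1/(-5) = -⅕ ≈ -0.20000)
-(1/(P + 12) + B*0) = -(1/(-⅕ + 12) - 1*0) = -(1/(59/5) + 0) = -(5/59 + 0) = -1*5/59 = -5/59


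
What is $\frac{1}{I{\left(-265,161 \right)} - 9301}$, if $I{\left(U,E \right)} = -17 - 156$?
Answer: $- \frac{1}{9474} \approx -0.00010555$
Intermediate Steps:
$I{\left(U,E \right)} = -173$
$\frac{1}{I{\left(-265,161 \right)} - 9301} = \frac{1}{-173 - 9301} = \frac{1}{-9474} = - \frac{1}{9474}$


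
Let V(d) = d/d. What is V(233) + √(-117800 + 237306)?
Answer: 1 + √119506 ≈ 346.70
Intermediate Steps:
V(d) = 1
V(233) + √(-117800 + 237306) = 1 + √(-117800 + 237306) = 1 + √119506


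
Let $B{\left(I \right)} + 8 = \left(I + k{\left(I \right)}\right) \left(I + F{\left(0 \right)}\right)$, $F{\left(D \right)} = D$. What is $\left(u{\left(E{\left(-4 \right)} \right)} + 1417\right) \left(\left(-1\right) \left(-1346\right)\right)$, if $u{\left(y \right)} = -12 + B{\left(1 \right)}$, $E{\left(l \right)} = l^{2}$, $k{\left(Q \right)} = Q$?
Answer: $1883054$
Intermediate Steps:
$B{\left(I \right)} = -8 + 2 I^{2}$ ($B{\left(I \right)} = -8 + \left(I + I\right) \left(I + 0\right) = -8 + 2 I I = -8 + 2 I^{2}$)
$u{\left(y \right)} = -18$ ($u{\left(y \right)} = -12 - \left(8 - 2 \cdot 1^{2}\right) = -12 + \left(-8 + 2 \cdot 1\right) = -12 + \left(-8 + 2\right) = -12 - 6 = -18$)
$\left(u{\left(E{\left(-4 \right)} \right)} + 1417\right) \left(\left(-1\right) \left(-1346\right)\right) = \left(-18 + 1417\right) \left(\left(-1\right) \left(-1346\right)\right) = 1399 \cdot 1346 = 1883054$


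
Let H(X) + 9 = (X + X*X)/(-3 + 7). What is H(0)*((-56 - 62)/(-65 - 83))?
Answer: -531/74 ≈ -7.1757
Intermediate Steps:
H(X) = -9 + X/4 + X**2/4 (H(X) = -9 + (X + X*X)/(-3 + 7) = -9 + (X + X**2)/4 = -9 + (X + X**2)*(1/4) = -9 + (X/4 + X**2/4) = -9 + X/4 + X**2/4)
H(0)*((-56 - 62)/(-65 - 83)) = (-9 + (1/4)*0 + (1/4)*0**2)*((-56 - 62)/(-65 - 83)) = (-9 + 0 + (1/4)*0)*(-118/(-148)) = (-9 + 0 + 0)*(-118*(-1/148)) = -9*59/74 = -531/74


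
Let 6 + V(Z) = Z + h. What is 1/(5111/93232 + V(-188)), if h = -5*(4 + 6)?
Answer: -93232/22743497 ≈ -0.0040993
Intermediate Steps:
h = -50 (h = -5*10 = -50)
V(Z) = -56 + Z (V(Z) = -6 + (Z - 50) = -6 + (-50 + Z) = -56 + Z)
1/(5111/93232 + V(-188)) = 1/(5111/93232 + (-56 - 188)) = 1/(5111*(1/93232) - 244) = 1/(5111/93232 - 244) = 1/(-22743497/93232) = -93232/22743497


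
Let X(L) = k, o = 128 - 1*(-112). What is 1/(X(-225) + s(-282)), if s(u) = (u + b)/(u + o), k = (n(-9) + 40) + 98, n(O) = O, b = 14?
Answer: 21/2843 ≈ 0.0073866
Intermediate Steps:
o = 240 (o = 128 + 112 = 240)
k = 129 (k = (-9 + 40) + 98 = 31 + 98 = 129)
X(L) = 129
s(u) = (14 + u)/(240 + u) (s(u) = (u + 14)/(u + 240) = (14 + u)/(240 + u))
1/(X(-225) + s(-282)) = 1/(129 + (14 - 282)/(240 - 282)) = 1/(129 - 268/(-42)) = 1/(129 - 1/42*(-268)) = 1/(129 + 134/21) = 1/(2843/21) = 21/2843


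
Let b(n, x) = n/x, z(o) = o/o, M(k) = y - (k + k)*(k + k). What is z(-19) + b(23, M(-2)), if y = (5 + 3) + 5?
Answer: -20/3 ≈ -6.6667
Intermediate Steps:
y = 13 (y = 8 + 5 = 13)
M(k) = 13 - 4*k**2 (M(k) = 13 - (k + k)*(k + k) = 13 - 2*k*2*k = 13 - 4*k**2)
z(o) = 1
z(-19) + b(23, M(-2)) = 1 + 23/(13 - 4*(-2)**2) = 1 + 23/(13 - 4*4) = 1 + 23/(13 - 16) = 1 + 23/(-3) = 1 + 23*(-1/3) = 1 - 23/3 = -20/3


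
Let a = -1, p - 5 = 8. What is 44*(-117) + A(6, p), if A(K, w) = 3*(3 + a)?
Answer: -5142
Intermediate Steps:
p = 13 (p = 5 + 8 = 13)
A(K, w) = 6 (A(K, w) = 3*(3 - 1) = 3*2 = 6)
44*(-117) + A(6, p) = 44*(-117) + 6 = -5148 + 6 = -5142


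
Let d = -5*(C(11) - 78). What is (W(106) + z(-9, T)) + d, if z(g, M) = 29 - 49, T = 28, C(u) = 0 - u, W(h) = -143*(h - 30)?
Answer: -10443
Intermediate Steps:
W(h) = 4290 - 143*h (W(h) = -143*(-30 + h) = 4290 - 143*h)
C(u) = -u
z(g, M) = -20
d = 445 (d = -5*(-1*11 - 78) = -5*(-11 - 78) = -5*(-89) = 445)
(W(106) + z(-9, T)) + d = ((4290 - 143*106) - 20) + 445 = ((4290 - 15158) - 20) + 445 = (-10868 - 20) + 445 = -10888 + 445 = -10443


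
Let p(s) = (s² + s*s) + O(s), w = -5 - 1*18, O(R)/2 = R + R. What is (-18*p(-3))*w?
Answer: 2484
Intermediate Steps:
O(R) = 4*R (O(R) = 2*(R + R) = 2*(2*R) = 4*R)
w = -23 (w = -5 - 18 = -23)
p(s) = 2*s² + 4*s (p(s) = (s² + s*s) + 4*s = (s² + s²) + 4*s = 2*s² + 4*s)
(-18*p(-3))*w = -36*(-3)*(2 - 3)*(-23) = -36*(-3)*(-1)*(-23) = -18*6*(-23) = -108*(-23) = 2484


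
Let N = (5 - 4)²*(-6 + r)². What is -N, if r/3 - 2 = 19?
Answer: -3249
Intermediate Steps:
r = 63 (r = 6 + 3*19 = 6 + 57 = 63)
N = 3249 (N = (5 - 4)²*(-6 + 63)² = 1²*57² = 1*3249 = 3249)
-N = -1*3249 = -3249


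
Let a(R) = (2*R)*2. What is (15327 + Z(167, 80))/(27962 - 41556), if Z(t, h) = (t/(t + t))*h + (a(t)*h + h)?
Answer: -9841/1942 ≈ -5.0675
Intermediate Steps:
a(R) = 4*R
Z(t, h) = 3*h/2 + 4*h*t (Z(t, h) = (t/(t + t))*h + ((4*t)*h + h) = (t/((2*t)))*h + (4*h*t + h) = ((1/(2*t))*t)*h + (h + 4*h*t) = h/2 + (h + 4*h*t) = 3*h/2 + 4*h*t)
(15327 + Z(167, 80))/(27962 - 41556) = (15327 + (½)*80*(3 + 8*167))/(27962 - 41556) = (15327 + (½)*80*(3 + 1336))/(-13594) = (15327 + (½)*80*1339)*(-1/13594) = (15327 + 53560)*(-1/13594) = 68887*(-1/13594) = -9841/1942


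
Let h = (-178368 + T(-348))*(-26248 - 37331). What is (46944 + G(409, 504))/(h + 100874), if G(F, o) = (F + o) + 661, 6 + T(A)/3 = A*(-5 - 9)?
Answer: 24259/5206216852 ≈ 4.6596e-6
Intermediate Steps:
T(A) = -18 - 42*A (T(A) = -18 + 3*(A*(-5 - 9)) = -18 + 3*(A*(-14)) = -18 + 3*(-14*A) = -18 - 42*A)
G(F, o) = 661 + F + o
h = 10412332830 (h = (-178368 + (-18 - 42*(-348)))*(-26248 - 37331) = (-178368 + (-18 + 14616))*(-63579) = (-178368 + 14598)*(-63579) = -163770*(-63579) = 10412332830)
(46944 + G(409, 504))/(h + 100874) = (46944 + (661 + 409 + 504))/(10412332830 + 100874) = (46944 + 1574)/10412433704 = 48518*(1/10412433704) = 24259/5206216852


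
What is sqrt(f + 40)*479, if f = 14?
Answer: 1437*sqrt(6) ≈ 3519.9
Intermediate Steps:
sqrt(f + 40)*479 = sqrt(14 + 40)*479 = sqrt(54)*479 = (3*sqrt(6))*479 = 1437*sqrt(6)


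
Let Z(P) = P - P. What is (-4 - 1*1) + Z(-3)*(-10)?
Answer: -5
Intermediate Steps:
Z(P) = 0
(-4 - 1*1) + Z(-3)*(-10) = (-4 - 1*1) + 0*(-10) = (-4 - 1) + 0 = -5 + 0 = -5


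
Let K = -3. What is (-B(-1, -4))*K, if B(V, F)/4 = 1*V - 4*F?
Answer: 180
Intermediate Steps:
B(V, F) = -16*F + 4*V (B(V, F) = 4*(1*V - 4*F) = 4*(V - 4*F) = -16*F + 4*V)
(-B(-1, -4))*K = -(-16*(-4) + 4*(-1))*(-3) = -(64 - 4)*(-3) = -1*60*(-3) = -60*(-3) = 180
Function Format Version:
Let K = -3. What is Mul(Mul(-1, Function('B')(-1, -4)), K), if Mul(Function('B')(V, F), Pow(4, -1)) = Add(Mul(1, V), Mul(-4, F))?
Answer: 180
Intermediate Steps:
Function('B')(V, F) = Add(Mul(-16, F), Mul(4, V)) (Function('B')(V, F) = Mul(4, Add(Mul(1, V), Mul(-4, F))) = Mul(4, Add(V, Mul(-4, F))) = Add(Mul(-16, F), Mul(4, V)))
Mul(Mul(-1, Function('B')(-1, -4)), K) = Mul(Mul(-1, Add(Mul(-16, -4), Mul(4, -1))), -3) = Mul(Mul(-1, Add(64, -4)), -3) = Mul(Mul(-1, 60), -3) = Mul(-60, -3) = 180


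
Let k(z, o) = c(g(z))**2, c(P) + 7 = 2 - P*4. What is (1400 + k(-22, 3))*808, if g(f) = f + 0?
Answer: 6697512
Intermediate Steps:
g(f) = f
c(P) = -5 - 4*P (c(P) = -7 + (2 - P*4) = -7 + (2 - 4*P) = -5 - 4*P)
k(z, o) = (-5 - 4*z)**2
(1400 + k(-22, 3))*808 = (1400 + (5 + 4*(-22))**2)*808 = (1400 + (5 - 88)**2)*808 = (1400 + (-83)**2)*808 = (1400 + 6889)*808 = 8289*808 = 6697512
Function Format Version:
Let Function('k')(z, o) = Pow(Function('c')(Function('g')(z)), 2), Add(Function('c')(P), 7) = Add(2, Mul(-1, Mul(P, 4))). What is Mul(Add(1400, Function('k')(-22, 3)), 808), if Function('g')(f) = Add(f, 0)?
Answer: 6697512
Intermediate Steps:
Function('g')(f) = f
Function('c')(P) = Add(-5, Mul(-4, P)) (Function('c')(P) = Add(-7, Add(2, Mul(-1, Mul(P, 4)))) = Add(-7, Add(2, Mul(-1, Mul(4, P)))) = Add(-7, Add(2, Mul(-4, P))) = Add(-5, Mul(-4, P)))
Function('k')(z, o) = Pow(Add(-5, Mul(-4, z)), 2)
Mul(Add(1400, Function('k')(-22, 3)), 808) = Mul(Add(1400, Pow(Add(5, Mul(4, -22)), 2)), 808) = Mul(Add(1400, Pow(Add(5, -88), 2)), 808) = Mul(Add(1400, Pow(-83, 2)), 808) = Mul(Add(1400, 6889), 808) = Mul(8289, 808) = 6697512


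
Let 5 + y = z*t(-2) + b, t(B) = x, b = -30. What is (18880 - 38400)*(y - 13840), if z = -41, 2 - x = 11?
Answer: 263637120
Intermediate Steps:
x = -9 (x = 2 - 1*11 = 2 - 11 = -9)
t(B) = -9
y = 334 (y = -5 + (-41*(-9) - 30) = -5 + (369 - 30) = -5 + 339 = 334)
(18880 - 38400)*(y - 13840) = (18880 - 38400)*(334 - 13840) = -19520*(-13506) = 263637120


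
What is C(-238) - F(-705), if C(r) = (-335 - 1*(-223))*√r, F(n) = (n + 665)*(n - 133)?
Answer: -33520 - 112*I*√238 ≈ -33520.0 - 1727.9*I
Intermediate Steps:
F(n) = (-133 + n)*(665 + n) (F(n) = (665 + n)*(-133 + n) = (-133 + n)*(665 + n))
C(r) = -112*√r (C(r) = (-335 + 223)*√r = -112*√r)
C(-238) - F(-705) = -112*I*√238 - (-88445 + (-705)² + 532*(-705)) = -112*I*√238 - (-88445 + 497025 - 375060) = -112*I*√238 - 1*33520 = -112*I*√238 - 33520 = -33520 - 112*I*√238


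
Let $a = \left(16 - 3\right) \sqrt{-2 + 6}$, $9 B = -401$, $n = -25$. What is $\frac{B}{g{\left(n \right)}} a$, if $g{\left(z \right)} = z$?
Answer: $\frac{10426}{225} \approx 46.338$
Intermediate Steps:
$B = - \frac{401}{9}$ ($B = \frac{1}{9} \left(-401\right) = - \frac{401}{9} \approx -44.556$)
$a = 26$ ($a = 13 \sqrt{4} = 13 \cdot 2 = 26$)
$\frac{B}{g{\left(n \right)}} a = - \frac{401}{9 \left(-25\right)} 26 = \left(- \frac{401}{9}\right) \left(- \frac{1}{25}\right) 26 = \frac{401}{225} \cdot 26 = \frac{10426}{225}$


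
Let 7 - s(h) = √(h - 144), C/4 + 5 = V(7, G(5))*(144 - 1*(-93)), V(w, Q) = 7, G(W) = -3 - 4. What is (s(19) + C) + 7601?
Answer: 14224 - 5*I*√5 ≈ 14224.0 - 11.18*I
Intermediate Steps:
G(W) = -7
C = 6616 (C = -20 + 4*(7*(144 - 1*(-93))) = -20 + 4*(7*(144 + 93)) = -20 + 4*(7*237) = -20 + 4*1659 = -20 + 6636 = 6616)
s(h) = 7 - √(-144 + h) (s(h) = 7 - √(h - 144) = 7 - √(-144 + h))
(s(19) + C) + 7601 = ((7 - √(-144 + 19)) + 6616) + 7601 = ((7 - √(-125)) + 6616) + 7601 = ((7 - 5*I*√5) + 6616) + 7601 = (6623 - 5*I*√5) + 7601 = 14224 - 5*I*√5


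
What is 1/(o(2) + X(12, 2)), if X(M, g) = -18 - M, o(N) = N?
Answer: -1/28 ≈ -0.035714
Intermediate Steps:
1/(o(2) + X(12, 2)) = 1/(2 + (-18 - 1*12)) = 1/(2 + (-18 - 12)) = 1/(2 - 30) = 1/(-28) = -1/28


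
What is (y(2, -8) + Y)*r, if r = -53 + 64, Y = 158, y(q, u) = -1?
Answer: 1727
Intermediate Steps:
r = 11
(y(2, -8) + Y)*r = (-1 + 158)*11 = 157*11 = 1727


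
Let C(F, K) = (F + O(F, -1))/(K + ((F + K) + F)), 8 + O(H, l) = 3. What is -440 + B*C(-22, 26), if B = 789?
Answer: -24823/8 ≈ -3102.9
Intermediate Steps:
O(H, l) = -5 (O(H, l) = -8 + 3 = -5)
C(F, K) = (-5 + F)/(2*F + 2*K) (C(F, K) = (F - 5)/(K + ((F + K) + F)) = (-5 + F)/(K + (K + 2*F)) = (-5 + F)/(2*F + 2*K))
-440 + B*C(-22, 26) = -440 + 789*((-5 - 22)/(2*(-22 + 26))) = -440 + 789*((½)*(-27)/4) = -440 + 789*((½)*(¼)*(-27)) = -440 + 789*(-27/8) = -440 - 21303/8 = -24823/8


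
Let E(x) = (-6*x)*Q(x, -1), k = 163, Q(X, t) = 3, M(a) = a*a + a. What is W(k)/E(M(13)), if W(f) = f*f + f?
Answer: -6683/819 ≈ -8.1599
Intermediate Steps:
M(a) = a + a² (M(a) = a² + a = a + a²)
E(x) = -18*x (E(x) = -6*x*3 = -18*x)
W(f) = f + f² (W(f) = f² + f = f + f²)
W(k)/E(M(13)) = (163*(1 + 163))/((-234*(1 + 13))) = (163*164)/((-234*14)) = 26732/((-18*182)) = 26732/(-3276) = 26732*(-1/3276) = -6683/819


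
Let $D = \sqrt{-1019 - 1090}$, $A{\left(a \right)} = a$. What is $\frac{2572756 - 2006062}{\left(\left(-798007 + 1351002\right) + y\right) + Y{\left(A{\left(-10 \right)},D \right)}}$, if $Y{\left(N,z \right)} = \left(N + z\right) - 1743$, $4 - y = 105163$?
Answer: $\frac{126396279801}{99495022499} - \frac{283347 i \sqrt{2109}}{99495022499} \approx 1.2704 - 0.00013078 i$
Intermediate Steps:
$y = -105159$ ($y = 4 - 105163 = -105159$)
$D = i \sqrt{2109}$ ($D = \sqrt{-2109} = i \sqrt{2109} \approx 45.924 i$)
$Y{\left(N,z \right)} = -1743 + N + z$
$\frac{2572756 - 2006062}{\left(\left(-798007 + 1351002\right) + y\right) + Y{\left(A{\left(-10 \right)},D \right)}} = \frac{2572756 - 2006062}{\left(\left(-798007 + 1351002\right) - 105159\right) - \left(1753 - i \sqrt{2109}\right)} = \frac{566694}{\left(552995 - 105159\right) - \left(1753 - i \sqrt{2109}\right)} = \frac{566694}{447836 - \left(1753 - i \sqrt{2109}\right)} = \frac{566694}{446083 + i \sqrt{2109}}$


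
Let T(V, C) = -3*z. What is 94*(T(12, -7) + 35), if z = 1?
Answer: 3008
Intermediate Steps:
T(V, C) = -3 (T(V, C) = -3*1 = -3)
94*(T(12, -7) + 35) = 94*(-3 + 35) = 94*32 = 3008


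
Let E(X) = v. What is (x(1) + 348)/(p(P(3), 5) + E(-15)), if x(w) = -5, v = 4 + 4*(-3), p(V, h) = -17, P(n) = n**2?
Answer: -343/25 ≈ -13.720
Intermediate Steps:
v = -8 (v = 4 - 12 = -8)
E(X) = -8
(x(1) + 348)/(p(P(3), 5) + E(-15)) = (-5 + 348)/(-17 - 8) = 343/(-25) = 343*(-1/25) = -343/25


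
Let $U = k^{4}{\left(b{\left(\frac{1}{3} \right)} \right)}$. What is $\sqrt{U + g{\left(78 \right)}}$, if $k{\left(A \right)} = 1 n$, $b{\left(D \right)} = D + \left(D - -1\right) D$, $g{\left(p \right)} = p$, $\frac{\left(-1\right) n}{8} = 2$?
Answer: $\sqrt{65614} \approx 256.15$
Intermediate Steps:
$n = -16$ ($n = \left(-8\right) 2 = -16$)
$b{\left(D \right)} = D + D \left(1 + D\right)$ ($b{\left(D \right)} = D + \left(D + 1\right) D = D + \left(1 + D\right) D = D + D \left(1 + D\right)$)
$k{\left(A \right)} = -16$ ($k{\left(A \right)} = 1 \left(-16\right) = -16$)
$U = 65536$ ($U = \left(-16\right)^{4} = 65536$)
$\sqrt{U + g{\left(78 \right)}} = \sqrt{65536 + 78} = \sqrt{65614}$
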